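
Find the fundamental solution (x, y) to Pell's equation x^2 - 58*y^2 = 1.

(x, y) = (19603, 2574)

First expand sqrt(58) as a continued fraction. With x_i = (sqrt(58) + m_i)/d_i and (m_0, d_0) = (0, 1): a_0 = floor(sqrt(58)) = 7, since 7^2 = 49 <= 58 < 64 = 8^2.
Iterate m_{i+1} = d_i*a_i - m_i, d_{i+1} = (58 - m_{i+1}^2)/d_i, a_{i+1} = floor((a_0 + m_{i+1})/d_{i+1}):
  m_1 = 1*7 - 0 = 7, d_1 = (58 - 7^2)/1 = 9/1 = 9, a_1 = floor((7 + 7)/9) = 1.
  m_2 = 9*1 - 7 = 2, d_2 = (58 - 2^2)/9 = 54/9 = 6, a_2 = floor((7 + 2)/6) = 1.
  m_3 = 6*1 - 2 = 4, d_3 = (58 - 4^2)/6 = 42/6 = 7, a_3 = floor((7 + 4)/7) = 1.
  m_4 = 7*1 - 4 = 3, d_4 = (58 - 3^2)/7 = 49/7 = 7, a_4 = floor((7 + 3)/7) = 1.
  m_5 = 7*1 - 3 = 4, d_5 = (58 - 4^2)/7 = 42/7 = 6, a_5 = floor((7 + 4)/6) = 1.
  m_6 = 6*1 - 4 = 2, d_6 = (58 - 2^2)/6 = 54/6 = 9, a_6 = floor((7 + 2)/9) = 1.
  m_7 = 9*1 - 2 = 7, d_7 = (58 - 7^2)/9 = 9/9 = 1, a_7 = floor((7 + 7)/1) = 14.
  m_8 = 1*14 - 7 = 7, d_8 = (58 - 7^2)/1 = 9/1 = 9: (m_8, d_8) = (m_1, d_1) = (7, 9), so from here the quotients repeat a_1, ..., a_7; the period length is 7.
So sqrt(58) = [7; (1, 1, 1, 1, 1, 1, 14)] with period length k = 7.
k is odd, so (p_{k-1}, q_{k-1}) only solves x^2 - 58y^2 = -1 and the fundamental solution of x^2 - 58y^2 = 1 is (p_{2k-1}, q_{2k-1}) = (p_13, q_13); compute convergents through index 13, running through the period twice.
Convergents (p_i = a_i*p_{i-1} + p_{i-2}, q_i = a_i*q_{i-1} + q_{i-2} with p_{-2}=0, p_{-1}=1, q_{-2}=1, q_{-1}=0):
  i=0: a_0=7, p_0 = 7*1 + 0 = 7, q_0 = 7*0 + 1 = 1.
  i=1: a_1=1, p_1 = 1*7 + 1 = 8, q_1 = 1*1 + 0 = 1.
  i=2: a_2=1, p_2 = 1*8 + 7 = 15, q_2 = 1*1 + 1 = 2.
  i=3: a_3=1, p_3 = 1*15 + 8 = 23, q_3 = 1*2 + 1 = 3.
  i=4: a_4=1, p_4 = 1*23 + 15 = 38, q_4 = 1*3 + 2 = 5.
  i=5: a_5=1, p_5 = 1*38 + 23 = 61, q_5 = 1*5 + 3 = 8.
  i=6: a_6=1, p_6 = 1*61 + 38 = 99, q_6 = 1*8 + 5 = 13.
  i=7: a_7=14, p_7 = 14*99 + 61 = 1447, q_7 = 14*13 + 8 = 190.
  i=8: a_8=1, p_8 = 1*1447 + 99 = 1546, q_8 = 1*190 + 13 = 203.
  i=9: a_9=1, p_9 = 1*1546 + 1447 = 2993, q_9 = 1*203 + 190 = 393.
  i=10: a_10=1, p_10 = 1*2993 + 1546 = 4539, q_10 = 1*393 + 203 = 596.
  i=11: a_11=1, p_11 = 1*4539 + 2993 = 7532, q_11 = 1*596 + 393 = 989.
  i=12: a_12=1, p_12 = 1*7532 + 4539 = 12071, q_12 = 1*989 + 596 = 1585.
  i=13: a_13=1, p_13 = 1*12071 + 7532 = 19603, q_13 = 1*1585 + 989 = 2574.
Indeed p_6^2 - 58*q_6^2 = 9801 - 9802 = -1, not +1.
Check: 19603^2 - 58*2574^2 = 384277609 - 384277608 = 1, so (x, y) = (19603, 2574) solves the equation, and by the theorem it is the least positive solution.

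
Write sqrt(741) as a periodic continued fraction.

[27; (4, 1, 1, 13, 18, 13, 1, 1, 4, 54)]

Write x_i = (sqrt(741) + m_i)/d_i with (m_0, d_0) = (0, 1). a_0 = floor(sqrt(741)) = 27, since 27^2 = 729 <= 741 < 784 = 28^2.
Iterate m_{i+1} = d_i*a_i - m_i, d_{i+1} = (741 - m_{i+1}^2)/d_i, a_{i+1} = floor((a_0 + m_{i+1})/d_{i+1}):
  m_1 = 1*27 - 0 = 27, d_1 = (741 - 27^2)/1 = 12/1 = 12, a_1 = floor((27 + 27)/12) = 4.
  m_2 = 12*4 - 27 = 21, d_2 = (741 - 21^2)/12 = 300/12 = 25, a_2 = floor((27 + 21)/25) = 1.
  m_3 = 25*1 - 21 = 4, d_3 = (741 - 4^2)/25 = 725/25 = 29, a_3 = floor((27 + 4)/29) = 1.
  m_4 = 29*1 - 4 = 25, d_4 = (741 - 25^2)/29 = 116/29 = 4, a_4 = floor((27 + 25)/4) = 13.
  m_5 = 4*13 - 25 = 27, d_5 = (741 - 27^2)/4 = 12/4 = 3, a_5 = floor((27 + 27)/3) = 18.
  m_6 = 3*18 - 27 = 27, d_6 = (741 - 27^2)/3 = 12/3 = 4, a_6 = floor((27 + 27)/4) = 13.
  m_7 = 4*13 - 27 = 25, d_7 = (741 - 25^2)/4 = 116/4 = 29, a_7 = floor((27 + 25)/29) = 1.
  m_8 = 29*1 - 25 = 4, d_8 = (741 - 4^2)/29 = 725/29 = 25, a_8 = floor((27 + 4)/25) = 1.
  m_9 = 25*1 - 4 = 21, d_9 = (741 - 21^2)/25 = 300/25 = 12, a_9 = floor((27 + 21)/12) = 4.
  m_10 = 12*4 - 21 = 27, d_10 = (741 - 27^2)/12 = 12/12 = 1, a_10 = floor((27 + 27)/1) = 54.
  m_11 = 1*54 - 27 = 27, d_11 = (741 - 27^2)/1 = 12/1 = 12: (m_11, d_11) = (m_1, d_1) = (27, 12), so from here the quotients repeat a_1, ..., a_10; the period length is 10.
Hence the expansion of sqrt(741) is a_0 = 27 followed by the repeating block 4, 1, 1, 13, 18, 13, 1, 1, 4, 54 (period 10).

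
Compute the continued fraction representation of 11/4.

Run the Euclidean algorithm on 11 and 4; the successive quotients are the partial quotients a_0, a_1, ... (each step inverts the fractional part left over by the previous one):
  11 = 2*4 + 3, so a_0 = 2.
  4 = 1*3 + 1, so a_1 = 1.
  3 = 3*1 + 0, so a_2 = 3.
The remainder reaches 0 after 3 divisions, so the expansion has 3 partial quotients, read off in order.

[2; 1, 3]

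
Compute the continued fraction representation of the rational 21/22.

Run the Euclidean algorithm on 21 and 22; the successive quotients are the partial quotients a_0, a_1, ... (each step inverts the fractional part left over by the previous one):
  21 = 0*22 + 21, so a_0 = 0.
  22 = 1*21 + 1, so a_1 = 1.
  21 = 21*1 + 0, so a_2 = 21.
The remainder reaches 0 after 3 divisions, so the expansion has 3 partial quotients, read off in order.

[0; 1, 21]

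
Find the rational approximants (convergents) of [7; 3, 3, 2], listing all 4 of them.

7/1, 22/3, 73/10, 168/23

Using the convergent recurrence p_i = a_i*p_{i-1} + p_{i-2}, q_i = a_i*q_{i-1} + q_{i-2} with p_{-2}=0, p_{-1}=1, q_{-2}=1, q_{-1}=0:
  i=0: a_0=7, p_0 = 7*1 + 0 = 7, q_0 = 7*0 + 1 = 1.
  i=1: a_1=3, p_1 = 3*7 + 1 = 22, q_1 = 3*1 + 0 = 3.
  i=2: a_2=3, p_2 = 3*22 + 7 = 73, q_2 = 3*3 + 1 = 10.
  i=3: a_3=2, p_3 = 2*73 + 22 = 168, q_3 = 2*10 + 3 = 23.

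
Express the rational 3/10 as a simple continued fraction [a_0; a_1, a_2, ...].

Run the Euclidean algorithm on 3 and 10; the successive quotients are the partial quotients a_0, a_1, ... (each step inverts the fractional part left over by the previous one):
  3 = 0*10 + 3, so a_0 = 0.
  10 = 3*3 + 1, so a_1 = 3.
  3 = 3*1 + 0, so a_2 = 3.
The remainder reaches 0 after 3 divisions, so the expansion has 3 partial quotients, read off in order.

[0; 3, 3]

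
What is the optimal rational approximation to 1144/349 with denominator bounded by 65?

Expand x = 1144/349 as a continued fraction with the Euclidean algorithm:
  1144 = 3*349 + 97, so a_0 = 3.
  349 = 3*97 + 58, so a_1 = 3.
  97 = 1*58 + 39, so a_2 = 1.
  58 = 1*39 + 19, so a_3 = 1.
  39 = 2*19 + 1, so a_4 = 2.
  19 = 19*1 + 0, so a_5 = 19.
so x = [3; 3, 1, 1, 2, 19].
Convergents (p_i = a_i*p_{i-1} + p_{i-2}, q_i = a_i*q_{i-1} + q_{i-2} with p_{-2}=0, p_{-1}=1, q_{-2}=1, q_{-1}=0), until the denominator exceeds 65:
  i=0: a_0=3, p_0 = 3*1 + 0 = 3, q_0 = 3*0 + 1 = 1.
  i=1: a_1=3, p_1 = 3*3 + 1 = 10, q_1 = 3*1 + 0 = 3.
  i=2: a_2=1, p_2 = 1*10 + 3 = 13, q_2 = 1*3 + 1 = 4.
  i=3: a_3=1, p_3 = 1*13 + 10 = 23, q_3 = 1*4 + 3 = 7.
  i=4: a_4=2, p_4 = 2*23 + 13 = 59, q_4 = 2*7 + 4 = 18.
  i=5: a_5=19, p_5 = 19*59 + 23 = 1144, q_5 = 19*18 + 7 = 349.
q_5 = 349 > 65, so the last convergent with denominator <= 65 is p_4/q_4 = 59/18.
The closest fraction with denominator <= 65 is either p_4/q_4 or the intermediate fraction (k*p_4 + p_3)/(k*q_4 + q_3) with the largest k >= 1 whose denominator stays <= 65; these approach x as k grows, and every other convergent or intermediate fraction in range is farther away.
Largest k: floor((65 - q_3)/q_4) = floor((65 - 7)/18) = 3.
That gives (3*59 + 23)/(3*18 + 7) = 200/61.
Compare the errors: |x - 59/18| = |1144*18 - 59*349|/(349*18) = 1/6282, and |x - 200/61| = |1144*61 - 200*349|/(349*61) = 16/21289.
Cross-multiplying, 1*21289 = 21289 < 100512 = 16*6282, so 1/6282 is smaller: the convergent 59/18 is closer to x than 200/61.

59/18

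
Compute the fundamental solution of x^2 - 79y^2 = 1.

(x, y) = (80, 9)

First expand sqrt(79) as a continued fraction. With x_i = (sqrt(79) + m_i)/d_i and (m_0, d_0) = (0, 1): a_0 = floor(sqrt(79)) = 8, since 8^2 = 64 <= 79 < 81 = 9^2.
Iterate m_{i+1} = d_i*a_i - m_i, d_{i+1} = (79 - m_{i+1}^2)/d_i, a_{i+1} = floor((a_0 + m_{i+1})/d_{i+1}):
  m_1 = 1*8 - 0 = 8, d_1 = (79 - 8^2)/1 = 15/1 = 15, a_1 = floor((8 + 8)/15) = 1.
  m_2 = 15*1 - 8 = 7, d_2 = (79 - 7^2)/15 = 30/15 = 2, a_2 = floor((8 + 7)/2) = 7.
  m_3 = 2*7 - 7 = 7, d_3 = (79 - 7^2)/2 = 30/2 = 15, a_3 = floor((8 + 7)/15) = 1.
  m_4 = 15*1 - 7 = 8, d_4 = (79 - 8^2)/15 = 15/15 = 1, a_4 = floor((8 + 8)/1) = 16.
  m_5 = 1*16 - 8 = 8, d_5 = (79 - 8^2)/1 = 15/1 = 15: (m_5, d_5) = (m_1, d_1) = (8, 15), so from here the quotients repeat a_1, ..., a_4; the period length is 4.
So sqrt(79) = [8; (1, 7, 1, 16)] with period length k = 4.
k is even, so the fundamental solution of x^2 - 79y^2 = 1 is (p_{k-1}, q_{k-1}) = (p_3, q_3); compute convergents through index 3.
Convergents (p_i = a_i*p_{i-1} + p_{i-2}, q_i = a_i*q_{i-1} + q_{i-2} with p_{-2}=0, p_{-1}=1, q_{-2}=1, q_{-1}=0):
  i=0: a_0=8, p_0 = 8*1 + 0 = 8, q_0 = 8*0 + 1 = 1.
  i=1: a_1=1, p_1 = 1*8 + 1 = 9, q_1 = 1*1 + 0 = 1.
  i=2: a_2=7, p_2 = 7*9 + 8 = 71, q_2 = 7*1 + 1 = 8.
  i=3: a_3=1, p_3 = 1*71 + 9 = 80, q_3 = 1*8 + 1 = 9.
Check: 80^2 - 79*9^2 = 6400 - 6399 = 1, so (x, y) = (80, 9) solves the equation, and by the theorem it is the least positive solution.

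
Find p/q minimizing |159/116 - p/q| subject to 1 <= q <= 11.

Expand x = 159/116 as a continued fraction with the Euclidean algorithm:
  159 = 1*116 + 43, so a_0 = 1.
  116 = 2*43 + 30, so a_1 = 2.
  43 = 1*30 + 13, so a_2 = 1.
  30 = 2*13 + 4, so a_3 = 2.
  13 = 3*4 + 1, so a_4 = 3.
  4 = 4*1 + 0, so a_5 = 4.
so x = [1; 2, 1, 2, 3, 4].
Convergents (p_i = a_i*p_{i-1} + p_{i-2}, q_i = a_i*q_{i-1} + q_{i-2} with p_{-2}=0, p_{-1}=1, q_{-2}=1, q_{-1}=0), until the denominator exceeds 11:
  i=0: a_0=1, p_0 = 1*1 + 0 = 1, q_0 = 1*0 + 1 = 1.
  i=1: a_1=2, p_1 = 2*1 + 1 = 3, q_1 = 2*1 + 0 = 2.
  i=2: a_2=1, p_2 = 1*3 + 1 = 4, q_2 = 1*2 + 1 = 3.
  i=3: a_3=2, p_3 = 2*4 + 3 = 11, q_3 = 2*3 + 2 = 8.
  i=4: a_4=3, p_4 = 3*11 + 4 = 37, q_4 = 3*8 + 3 = 27.
q_4 = 27 > 11, so the last convergent with denominator <= 11 is p_3/q_3 = 11/8.
The closest fraction with denominator <= 11 is either p_3/q_3 or the intermediate fraction (k*p_3 + p_2)/(k*q_3 + q_2) with the largest k >= 1 whose denominator stays <= 11; these approach x as k grows, and every other convergent or intermediate fraction in range is farther away.
Largest k: floor((11 - q_2)/q_3) = floor((11 - 3)/8) = 1.
That gives (1*11 + 4)/(1*8 + 3) = 15/11.
Compare the errors: |x - 11/8| = |159*8 - 11*116|/(116*8) = 4/928, and |x - 15/11| = |159*11 - 15*116|/(116*11) = 9/1276.
Cross-multiplying, 4*1276 = 5104 < 8352 = 9*928, so 4/928 is smaller: the convergent 11/8 is closer to x than 15/11.

11/8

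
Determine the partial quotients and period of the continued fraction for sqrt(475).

Write x_i = (sqrt(475) + m_i)/d_i with (m_0, d_0) = (0, 1). a_0 = floor(sqrt(475)) = 21, since 21^2 = 441 <= 475 < 484 = 22^2.
Iterate m_{i+1} = d_i*a_i - m_i, d_{i+1} = (475 - m_{i+1}^2)/d_i, a_{i+1} = floor((a_0 + m_{i+1})/d_{i+1}):
  m_1 = 1*21 - 0 = 21, d_1 = (475 - 21^2)/1 = 34/1 = 34, a_1 = floor((21 + 21)/34) = 1.
  m_2 = 34*1 - 21 = 13, d_2 = (475 - 13^2)/34 = 306/34 = 9, a_2 = floor((21 + 13)/9) = 3.
  m_3 = 9*3 - 13 = 14, d_3 = (475 - 14^2)/9 = 279/9 = 31, a_3 = floor((21 + 14)/31) = 1.
  m_4 = 31*1 - 14 = 17, d_4 = (475 - 17^2)/31 = 186/31 = 6, a_4 = floor((21 + 17)/6) = 6.
  m_5 = 6*6 - 17 = 19, d_5 = (475 - 19^2)/6 = 114/6 = 19, a_5 = floor((21 + 19)/19) = 2.
  m_6 = 19*2 - 19 = 19, d_6 = (475 - 19^2)/19 = 114/19 = 6, a_6 = floor((21 + 19)/6) = 6.
  m_7 = 6*6 - 19 = 17, d_7 = (475 - 17^2)/6 = 186/6 = 31, a_7 = floor((21 + 17)/31) = 1.
  m_8 = 31*1 - 17 = 14, d_8 = (475 - 14^2)/31 = 279/31 = 9, a_8 = floor((21 + 14)/9) = 3.
  m_9 = 9*3 - 14 = 13, d_9 = (475 - 13^2)/9 = 306/9 = 34, a_9 = floor((21 + 13)/34) = 1.
  m_10 = 34*1 - 13 = 21, d_10 = (475 - 21^2)/34 = 34/34 = 1, a_10 = floor((21 + 21)/1) = 42.
  m_11 = 1*42 - 21 = 21, d_11 = (475 - 21^2)/1 = 34/1 = 34: (m_11, d_11) = (m_1, d_1) = (21, 34), so from here the quotients repeat a_1, ..., a_10; the period length is 10.
Hence the expansion of sqrt(475) is a_0 = 21 followed by the repeating block 1, 3, 1, 6, 2, 6, 1, 3, 1, 42 (period 10).

[21; (1, 3, 1, 6, 2, 6, 1, 3, 1, 42)]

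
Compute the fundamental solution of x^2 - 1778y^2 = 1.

First expand sqrt(1778) as a continued fraction. With x_i = (sqrt(1778) + m_i)/d_i and (m_0, d_0) = (0, 1): a_0 = floor(sqrt(1778)) = 42, since 42^2 = 1764 <= 1778 < 1849 = 43^2.
Iterate m_{i+1} = d_i*a_i - m_i, d_{i+1} = (1778 - m_{i+1}^2)/d_i, a_{i+1} = floor((a_0 + m_{i+1})/d_{i+1}):
  m_1 = 1*42 - 0 = 42, d_1 = (1778 - 42^2)/1 = 14/1 = 14, a_1 = floor((42 + 42)/14) = 6.
  m_2 = 14*6 - 42 = 42, d_2 = (1778 - 42^2)/14 = 14/14 = 1, a_2 = floor((42 + 42)/1) = 84.
  m_3 = 1*84 - 42 = 42, d_3 = (1778 - 42^2)/1 = 14/1 = 14: (m_3, d_3) = (m_1, d_1) = (42, 14), so from here the quotients repeat a_1, a_2; the period length is 2.
So sqrt(1778) = [42; (6, 84)] with period length k = 2.
k is even, so the fundamental solution of x^2 - 1778y^2 = 1 is (p_{k-1}, q_{k-1}) = (p_1, q_1); compute convergents through index 1.
Convergents (p_i = a_i*p_{i-1} + p_{i-2}, q_i = a_i*q_{i-1} + q_{i-2} with p_{-2}=0, p_{-1}=1, q_{-2}=1, q_{-1}=0):
  i=0: a_0=42, p_0 = 42*1 + 0 = 42, q_0 = 42*0 + 1 = 1.
  i=1: a_1=6, p_1 = 6*42 + 1 = 253, q_1 = 6*1 + 0 = 6.
Check: 253^2 - 1778*6^2 = 64009 - 64008 = 1, so (x, y) = (253, 6) solves the equation, and by the theorem it is the least positive solution.

(x, y) = (253, 6)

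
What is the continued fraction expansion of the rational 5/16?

Run the Euclidean algorithm on 5 and 16; the successive quotients are the partial quotients a_0, a_1, ... (each step inverts the fractional part left over by the previous one):
  5 = 0*16 + 5, so a_0 = 0.
  16 = 3*5 + 1, so a_1 = 3.
  5 = 5*1 + 0, so a_2 = 5.
The remainder reaches 0 after 3 divisions, so the expansion has 3 partial quotients, read off in order.

[0; 3, 5]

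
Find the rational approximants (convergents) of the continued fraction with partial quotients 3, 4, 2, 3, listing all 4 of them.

Using the convergent recurrence p_i = a_i*p_{i-1} + p_{i-2}, q_i = a_i*q_{i-1} + q_{i-2} with p_{-2}=0, p_{-1}=1, q_{-2}=1, q_{-1}=0:
  i=0: a_0=3, p_0 = 3*1 + 0 = 3, q_0 = 3*0 + 1 = 1.
  i=1: a_1=4, p_1 = 4*3 + 1 = 13, q_1 = 4*1 + 0 = 4.
  i=2: a_2=2, p_2 = 2*13 + 3 = 29, q_2 = 2*4 + 1 = 9.
  i=3: a_3=3, p_3 = 3*29 + 13 = 100, q_3 = 3*9 + 4 = 31.

3/1, 13/4, 29/9, 100/31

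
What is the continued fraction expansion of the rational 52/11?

[4; 1, 2, 1, 2]

Run the Euclidean algorithm on 52 and 11; the successive quotients are the partial quotients a_0, a_1, ... (each step inverts the fractional part left over by the previous one):
  52 = 4*11 + 8, so a_0 = 4.
  11 = 1*8 + 3, so a_1 = 1.
  8 = 2*3 + 2, so a_2 = 2.
  3 = 1*2 + 1, so a_3 = 1.
  2 = 2*1 + 0, so a_4 = 2.
The remainder reaches 0 after 5 divisions, so the expansion has 5 partial quotients, read off in order.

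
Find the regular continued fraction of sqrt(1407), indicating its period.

Write x_i = (sqrt(1407) + m_i)/d_i with (m_0, d_0) = (0, 1). a_0 = floor(sqrt(1407)) = 37, since 37^2 = 1369 <= 1407 < 1444 = 38^2.
Iterate m_{i+1} = d_i*a_i - m_i, d_{i+1} = (1407 - m_{i+1}^2)/d_i, a_{i+1} = floor((a_0 + m_{i+1})/d_{i+1}):
  m_1 = 1*37 - 0 = 37, d_1 = (1407 - 37^2)/1 = 38/1 = 38, a_1 = floor((37 + 37)/38) = 1.
  m_2 = 38*1 - 37 = 1, d_2 = (1407 - 1^2)/38 = 1406/38 = 37, a_2 = floor((37 + 1)/37) = 1.
  m_3 = 37*1 - 1 = 36, d_3 = (1407 - 36^2)/37 = 111/37 = 3, a_3 = floor((37 + 36)/3) = 24.
  m_4 = 3*24 - 36 = 36, d_4 = (1407 - 36^2)/3 = 111/3 = 37, a_4 = floor((37 + 36)/37) = 1.
  m_5 = 37*1 - 36 = 1, d_5 = (1407 - 1^2)/37 = 1406/37 = 38, a_5 = floor((37 + 1)/38) = 1.
  m_6 = 38*1 - 1 = 37, d_6 = (1407 - 37^2)/38 = 38/38 = 1, a_6 = floor((37 + 37)/1) = 74.
  m_7 = 1*74 - 37 = 37, d_7 = (1407 - 37^2)/1 = 38/1 = 38: (m_7, d_7) = (m_1, d_1) = (37, 38), so from here the quotients repeat a_1, ..., a_6; the period length is 6.
Hence the expansion of sqrt(1407) is a_0 = 37 followed by the repeating block 1, 1, 24, 1, 1, 74 (period 6).

[37; (1, 1, 24, 1, 1, 74)]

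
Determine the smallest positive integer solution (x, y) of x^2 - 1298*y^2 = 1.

First expand sqrt(1298) as a continued fraction. With x_i = (sqrt(1298) + m_i)/d_i and (m_0, d_0) = (0, 1): a_0 = floor(sqrt(1298)) = 36, since 36^2 = 1296 <= 1298 < 1369 = 37^2.
Iterate m_{i+1} = d_i*a_i - m_i, d_{i+1} = (1298 - m_{i+1}^2)/d_i, a_{i+1} = floor((a_0 + m_{i+1})/d_{i+1}):
  m_1 = 1*36 - 0 = 36, d_1 = (1298 - 36^2)/1 = 2/1 = 2, a_1 = floor((36 + 36)/2) = 36.
  m_2 = 2*36 - 36 = 36, d_2 = (1298 - 36^2)/2 = 2/2 = 1, a_2 = floor((36 + 36)/1) = 72.
  m_3 = 1*72 - 36 = 36, d_3 = (1298 - 36^2)/1 = 2/1 = 2: (m_3, d_3) = (m_1, d_1) = (36, 2), so from here the quotients repeat a_1, a_2; the period length is 2.
So sqrt(1298) = [36; (36, 72)] with period length k = 2.
k is even, so the fundamental solution of x^2 - 1298y^2 = 1 is (p_{k-1}, q_{k-1}) = (p_1, q_1); compute convergents through index 1.
Convergents (p_i = a_i*p_{i-1} + p_{i-2}, q_i = a_i*q_{i-1} + q_{i-2} with p_{-2}=0, p_{-1}=1, q_{-2}=1, q_{-1}=0):
  i=0: a_0=36, p_0 = 36*1 + 0 = 36, q_0 = 36*0 + 1 = 1.
  i=1: a_1=36, p_1 = 36*36 + 1 = 1297, q_1 = 36*1 + 0 = 36.
Check: 1297^2 - 1298*36^2 = 1682209 - 1682208 = 1, so (x, y) = (1297, 36) solves the equation, and by the theorem it is the least positive solution.

(x, y) = (1297, 36)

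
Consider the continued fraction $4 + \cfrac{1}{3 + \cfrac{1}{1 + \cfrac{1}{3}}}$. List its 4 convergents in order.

4/1, 13/3, 17/4, 64/15

Using the convergent recurrence p_i = a_i*p_{i-1} + p_{i-2}, q_i = a_i*q_{i-1} + q_{i-2} with p_{-2}=0, p_{-1}=1, q_{-2}=1, q_{-1}=0:
  i=0: a_0=4, p_0 = 4*1 + 0 = 4, q_0 = 4*0 + 1 = 1.
  i=1: a_1=3, p_1 = 3*4 + 1 = 13, q_1 = 3*1 + 0 = 3.
  i=2: a_2=1, p_2 = 1*13 + 4 = 17, q_2 = 1*3 + 1 = 4.
  i=3: a_3=3, p_3 = 3*17 + 13 = 64, q_3 = 3*4 + 3 = 15.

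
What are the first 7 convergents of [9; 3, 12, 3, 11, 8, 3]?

Using the convergent recurrence p_i = a_i*p_{i-1} + p_{i-2}, q_i = a_i*q_{i-1} + q_{i-2} with p_{-2}=0, p_{-1}=1, q_{-2}=1, q_{-1}=0:
  i=0: a_0=9, p_0 = 9*1 + 0 = 9, q_0 = 9*0 + 1 = 1.
  i=1: a_1=3, p_1 = 3*9 + 1 = 28, q_1 = 3*1 + 0 = 3.
  i=2: a_2=12, p_2 = 12*28 + 9 = 345, q_2 = 12*3 + 1 = 37.
  i=3: a_3=3, p_3 = 3*345 + 28 = 1063, q_3 = 3*37 + 3 = 114.
  i=4: a_4=11, p_4 = 11*1063 + 345 = 12038, q_4 = 11*114 + 37 = 1291.
  i=5: a_5=8, p_5 = 8*12038 + 1063 = 97367, q_5 = 8*1291 + 114 = 10442.
  i=6: a_6=3, p_6 = 3*97367 + 12038 = 304139, q_6 = 3*10442 + 1291 = 32617.

9/1, 28/3, 345/37, 1063/114, 12038/1291, 97367/10442, 304139/32617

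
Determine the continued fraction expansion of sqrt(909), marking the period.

Write x_i = (sqrt(909) + m_i)/d_i with (m_0, d_0) = (0, 1). a_0 = floor(sqrt(909)) = 30, since 30^2 = 900 <= 909 < 961 = 31^2.
Iterate m_{i+1} = d_i*a_i - m_i, d_{i+1} = (909 - m_{i+1}^2)/d_i, a_{i+1} = floor((a_0 + m_{i+1})/d_{i+1}):
  m_1 = 1*30 - 0 = 30, d_1 = (909 - 30^2)/1 = 9/1 = 9, a_1 = floor((30 + 30)/9) = 6.
  m_2 = 9*6 - 30 = 24, d_2 = (909 - 24^2)/9 = 333/9 = 37, a_2 = floor((30 + 24)/37) = 1.
  m_3 = 37*1 - 24 = 13, d_3 = (909 - 13^2)/37 = 740/37 = 20, a_3 = floor((30 + 13)/20) = 2.
  m_4 = 20*2 - 13 = 27, d_4 = (909 - 27^2)/20 = 180/20 = 9, a_4 = floor((30 + 27)/9) = 6.
  m_5 = 9*6 - 27 = 27, d_5 = (909 - 27^2)/9 = 180/9 = 20, a_5 = floor((30 + 27)/20) = 2.
  m_6 = 20*2 - 27 = 13, d_6 = (909 - 13^2)/20 = 740/20 = 37, a_6 = floor((30 + 13)/37) = 1.
  m_7 = 37*1 - 13 = 24, d_7 = (909 - 24^2)/37 = 333/37 = 9, a_7 = floor((30 + 24)/9) = 6.
  m_8 = 9*6 - 24 = 30, d_8 = (909 - 30^2)/9 = 9/9 = 1, a_8 = floor((30 + 30)/1) = 60.
  m_9 = 1*60 - 30 = 30, d_9 = (909 - 30^2)/1 = 9/1 = 9: (m_9, d_9) = (m_1, d_1) = (30, 9), so from here the quotients repeat a_1, ..., a_8; the period length is 8.
Hence the expansion of sqrt(909) is a_0 = 30 followed by the repeating block 6, 1, 2, 6, 2, 1, 6, 60 (period 8).

[30; (6, 1, 2, 6, 2, 1, 6, 60)]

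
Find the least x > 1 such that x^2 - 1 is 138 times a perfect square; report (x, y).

First expand sqrt(138) as a continued fraction. With x_i = (sqrt(138) + m_i)/d_i and (m_0, d_0) = (0, 1): a_0 = floor(sqrt(138)) = 11, since 11^2 = 121 <= 138 < 144 = 12^2.
Iterate m_{i+1} = d_i*a_i - m_i, d_{i+1} = (138 - m_{i+1}^2)/d_i, a_{i+1} = floor((a_0 + m_{i+1})/d_{i+1}):
  m_1 = 1*11 - 0 = 11, d_1 = (138 - 11^2)/1 = 17/1 = 17, a_1 = floor((11 + 11)/17) = 1.
  m_2 = 17*1 - 11 = 6, d_2 = (138 - 6^2)/17 = 102/17 = 6, a_2 = floor((11 + 6)/6) = 2.
  m_3 = 6*2 - 6 = 6, d_3 = (138 - 6^2)/6 = 102/6 = 17, a_3 = floor((11 + 6)/17) = 1.
  m_4 = 17*1 - 6 = 11, d_4 = (138 - 11^2)/17 = 17/17 = 1, a_4 = floor((11 + 11)/1) = 22.
  m_5 = 1*22 - 11 = 11, d_5 = (138 - 11^2)/1 = 17/1 = 17: (m_5, d_5) = (m_1, d_1) = (11, 17), so from here the quotients repeat a_1, ..., a_4; the period length is 4.
So sqrt(138) = [11; (1, 2, 1, 22)] with period length k = 4.
k is even, so the fundamental solution of x^2 - 138y^2 = 1 is (p_{k-1}, q_{k-1}) = (p_3, q_3); compute convergents through index 3.
Convergents (p_i = a_i*p_{i-1} + p_{i-2}, q_i = a_i*q_{i-1} + q_{i-2} with p_{-2}=0, p_{-1}=1, q_{-2}=1, q_{-1}=0):
  i=0: a_0=11, p_0 = 11*1 + 0 = 11, q_0 = 11*0 + 1 = 1.
  i=1: a_1=1, p_1 = 1*11 + 1 = 12, q_1 = 1*1 + 0 = 1.
  i=2: a_2=2, p_2 = 2*12 + 11 = 35, q_2 = 2*1 + 1 = 3.
  i=3: a_3=1, p_3 = 1*35 + 12 = 47, q_3 = 1*3 + 1 = 4.
Check: 47^2 - 138*4^2 = 2209 - 2208 = 1, so (x, y) = (47, 4) solves the equation, and by the theorem it is the least positive solution.

(x, y) = (47, 4)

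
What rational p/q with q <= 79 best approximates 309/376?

60/73

Expand x = 309/376 as a continued fraction with the Euclidean algorithm:
  309 = 0*376 + 309, so a_0 = 0.
  376 = 1*309 + 67, so a_1 = 1.
  309 = 4*67 + 41, so a_2 = 4.
  67 = 1*41 + 26, so a_3 = 1.
  41 = 1*26 + 15, so a_4 = 1.
  26 = 1*15 + 11, so a_5 = 1.
  15 = 1*11 + 4, so a_6 = 1.
  11 = 2*4 + 3, so a_7 = 2.
  4 = 1*3 + 1, so a_8 = 1.
  3 = 3*1 + 0, so a_9 = 3.
so x = [0; 1, 4, 1, 1, 1, 1, 2, 1, 3].
Convergents (p_i = a_i*p_{i-1} + p_{i-2}, q_i = a_i*q_{i-1} + q_{i-2} with p_{-2}=0, p_{-1}=1, q_{-2}=1, q_{-1}=0), until the denominator exceeds 79:
  i=0: a_0=0, p_0 = 0*1 + 0 = 0, q_0 = 0*0 + 1 = 1.
  i=1: a_1=1, p_1 = 1*0 + 1 = 1, q_1 = 1*1 + 0 = 1.
  i=2: a_2=4, p_2 = 4*1 + 0 = 4, q_2 = 4*1 + 1 = 5.
  i=3: a_3=1, p_3 = 1*4 + 1 = 5, q_3 = 1*5 + 1 = 6.
  i=4: a_4=1, p_4 = 1*5 + 4 = 9, q_4 = 1*6 + 5 = 11.
  i=5: a_5=1, p_5 = 1*9 + 5 = 14, q_5 = 1*11 + 6 = 17.
  i=6: a_6=1, p_6 = 1*14 + 9 = 23, q_6 = 1*17 + 11 = 28.
  i=7: a_7=2, p_7 = 2*23 + 14 = 60, q_7 = 2*28 + 17 = 73.
  i=8: a_8=1, p_8 = 1*60 + 23 = 83, q_8 = 1*73 + 28 = 101.
q_8 = 101 > 79, so the last convergent with denominator <= 79 is p_7/q_7 = 60/73.
The closest fraction with denominator <= 79 is either p_7/q_7 or the intermediate fraction (k*p_7 + p_6)/(k*q_7 + q_6) with the largest k >= 1 whose denominator stays <= 79; these approach x as k grows, and every other convergent or intermediate fraction in range is farther away.
Largest k: floor((79 - q_6)/q_7) = floor((79 - 28)/73) = 0.
Since k = 0, no intermediate fraction beyond p_7/q_7 has denominator <= 79, so the convergent 60/73 is the closest (its error is |309*73 - 60*376|/(376*73) = 3/27448).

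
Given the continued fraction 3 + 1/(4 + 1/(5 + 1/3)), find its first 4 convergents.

3/1, 13/4, 68/21, 217/67

Using the convergent recurrence p_i = a_i*p_{i-1} + p_{i-2}, q_i = a_i*q_{i-1} + q_{i-2} with p_{-2}=0, p_{-1}=1, q_{-2}=1, q_{-1}=0:
  i=0: a_0=3, p_0 = 3*1 + 0 = 3, q_0 = 3*0 + 1 = 1.
  i=1: a_1=4, p_1 = 4*3 + 1 = 13, q_1 = 4*1 + 0 = 4.
  i=2: a_2=5, p_2 = 5*13 + 3 = 68, q_2 = 5*4 + 1 = 21.
  i=3: a_3=3, p_3 = 3*68 + 13 = 217, q_3 = 3*21 + 4 = 67.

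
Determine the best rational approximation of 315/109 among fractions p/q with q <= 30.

Expand x = 315/109 as a continued fraction with the Euclidean algorithm:
  315 = 2*109 + 97, so a_0 = 2.
  109 = 1*97 + 12, so a_1 = 1.
  97 = 8*12 + 1, so a_2 = 8.
  12 = 12*1 + 0, so a_3 = 12.
so x = [2; 1, 8, 12].
Convergents (p_i = a_i*p_{i-1} + p_{i-2}, q_i = a_i*q_{i-1} + q_{i-2} with p_{-2}=0, p_{-1}=1, q_{-2}=1, q_{-1}=0), until the denominator exceeds 30:
  i=0: a_0=2, p_0 = 2*1 + 0 = 2, q_0 = 2*0 + 1 = 1.
  i=1: a_1=1, p_1 = 1*2 + 1 = 3, q_1 = 1*1 + 0 = 1.
  i=2: a_2=8, p_2 = 8*3 + 2 = 26, q_2 = 8*1 + 1 = 9.
  i=3: a_3=12, p_3 = 12*26 + 3 = 315, q_3 = 12*9 + 1 = 109.
q_3 = 109 > 30, so the last convergent with denominator <= 30 is p_2/q_2 = 26/9.
The closest fraction with denominator <= 30 is either p_2/q_2 or the intermediate fraction (k*p_2 + p_1)/(k*q_2 + q_1) with the largest k >= 1 whose denominator stays <= 30; these approach x as k grows, and every other convergent or intermediate fraction in range is farther away.
Largest k: floor((30 - q_1)/q_2) = floor((30 - 1)/9) = 3.
That gives (3*26 + 3)/(3*9 + 1) = 81/28.
Compare the errors: |x - 26/9| = |315*9 - 26*109|/(109*9) = 1/981, and |x - 81/28| = |315*28 - 81*109|/(109*28) = 9/3052.
Cross-multiplying, 1*3052 = 3052 < 8829 = 9*981, so 1/981 is smaller: the convergent 26/9 is closer to x than 81/28.

26/9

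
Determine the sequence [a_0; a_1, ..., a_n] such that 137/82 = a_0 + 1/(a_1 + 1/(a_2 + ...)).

[1; 1, 2, 27]

Run the Euclidean algorithm on 137 and 82; the successive quotients are the partial quotients a_0, a_1, ... (each step inverts the fractional part left over by the previous one):
  137 = 1*82 + 55, so a_0 = 1.
  82 = 1*55 + 27, so a_1 = 1.
  55 = 2*27 + 1, so a_2 = 2.
  27 = 27*1 + 0, so a_3 = 27.
The remainder reaches 0 after 4 divisions, so the expansion has 4 partial quotients, read off in order.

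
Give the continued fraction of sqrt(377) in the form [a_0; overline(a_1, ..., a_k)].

[19; overline(2, 2, 2, 38)]

Write x_i = (sqrt(377) + m_i)/d_i with (m_0, d_0) = (0, 1). a_0 = floor(sqrt(377)) = 19, since 19^2 = 361 <= 377 < 400 = 20^2.
Iterate m_{i+1} = d_i*a_i - m_i, d_{i+1} = (377 - m_{i+1}^2)/d_i, a_{i+1} = floor((a_0 + m_{i+1})/d_{i+1}):
  m_1 = 1*19 - 0 = 19, d_1 = (377 - 19^2)/1 = 16/1 = 16, a_1 = floor((19 + 19)/16) = 2.
  m_2 = 16*2 - 19 = 13, d_2 = (377 - 13^2)/16 = 208/16 = 13, a_2 = floor((19 + 13)/13) = 2.
  m_3 = 13*2 - 13 = 13, d_3 = (377 - 13^2)/13 = 208/13 = 16, a_3 = floor((19 + 13)/16) = 2.
  m_4 = 16*2 - 13 = 19, d_4 = (377 - 19^2)/16 = 16/16 = 1, a_4 = floor((19 + 19)/1) = 38.
  m_5 = 1*38 - 19 = 19, d_5 = (377 - 19^2)/1 = 16/1 = 16: (m_5, d_5) = (m_1, d_1) = (19, 16), so from here the quotients repeat a_1, ..., a_4; the period length is 4.
Hence the expansion of sqrt(377) is a_0 = 19 followed by the repeating block 2, 2, 2, 38 (period 4).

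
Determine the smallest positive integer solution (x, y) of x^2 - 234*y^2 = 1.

(x, y) = (5201, 340)

First expand sqrt(234) as a continued fraction. With x_i = (sqrt(234) + m_i)/d_i and (m_0, d_0) = (0, 1): a_0 = floor(sqrt(234)) = 15, since 15^2 = 225 <= 234 < 256 = 16^2.
Iterate m_{i+1} = d_i*a_i - m_i, d_{i+1} = (234 - m_{i+1}^2)/d_i, a_{i+1} = floor((a_0 + m_{i+1})/d_{i+1}):
  m_1 = 1*15 - 0 = 15, d_1 = (234 - 15^2)/1 = 9/1 = 9, a_1 = floor((15 + 15)/9) = 3.
  m_2 = 9*3 - 15 = 12, d_2 = (234 - 12^2)/9 = 90/9 = 10, a_2 = floor((15 + 12)/10) = 2.
  m_3 = 10*2 - 12 = 8, d_3 = (234 - 8^2)/10 = 170/10 = 17, a_3 = floor((15 + 8)/17) = 1.
  m_4 = 17*1 - 8 = 9, d_4 = (234 - 9^2)/17 = 153/17 = 9, a_4 = floor((15 + 9)/9) = 2.
  m_5 = 9*2 - 9 = 9, d_5 = (234 - 9^2)/9 = 153/9 = 17, a_5 = floor((15 + 9)/17) = 1.
  m_6 = 17*1 - 9 = 8, d_6 = (234 - 8^2)/17 = 170/17 = 10, a_6 = floor((15 + 8)/10) = 2.
  m_7 = 10*2 - 8 = 12, d_7 = (234 - 12^2)/10 = 90/10 = 9, a_7 = floor((15 + 12)/9) = 3.
  m_8 = 9*3 - 12 = 15, d_8 = (234 - 15^2)/9 = 9/9 = 1, a_8 = floor((15 + 15)/1) = 30.
  m_9 = 1*30 - 15 = 15, d_9 = (234 - 15^2)/1 = 9/1 = 9: (m_9, d_9) = (m_1, d_1) = (15, 9), so from here the quotients repeat a_1, ..., a_8; the period length is 8.
So sqrt(234) = [15; (3, 2, 1, 2, 1, 2, 3, 30)] with period length k = 8.
k is even, so the fundamental solution of x^2 - 234y^2 = 1 is (p_{k-1}, q_{k-1}) = (p_7, q_7); compute convergents through index 7.
Convergents (p_i = a_i*p_{i-1} + p_{i-2}, q_i = a_i*q_{i-1} + q_{i-2} with p_{-2}=0, p_{-1}=1, q_{-2}=1, q_{-1}=0):
  i=0: a_0=15, p_0 = 15*1 + 0 = 15, q_0 = 15*0 + 1 = 1.
  i=1: a_1=3, p_1 = 3*15 + 1 = 46, q_1 = 3*1 + 0 = 3.
  i=2: a_2=2, p_2 = 2*46 + 15 = 107, q_2 = 2*3 + 1 = 7.
  i=3: a_3=1, p_3 = 1*107 + 46 = 153, q_3 = 1*7 + 3 = 10.
  i=4: a_4=2, p_4 = 2*153 + 107 = 413, q_4 = 2*10 + 7 = 27.
  i=5: a_5=1, p_5 = 1*413 + 153 = 566, q_5 = 1*27 + 10 = 37.
  i=6: a_6=2, p_6 = 2*566 + 413 = 1545, q_6 = 2*37 + 27 = 101.
  i=7: a_7=3, p_7 = 3*1545 + 566 = 5201, q_7 = 3*101 + 37 = 340.
Check: 5201^2 - 234*340^2 = 27050401 - 27050400 = 1, so (x, y) = (5201, 340) solves the equation, and by the theorem it is the least positive solution.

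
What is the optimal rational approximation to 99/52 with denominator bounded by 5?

2/1

Expand x = 99/52 as a continued fraction with the Euclidean algorithm:
  99 = 1*52 + 47, so a_0 = 1.
  52 = 1*47 + 5, so a_1 = 1.
  47 = 9*5 + 2, so a_2 = 9.
  5 = 2*2 + 1, so a_3 = 2.
  2 = 2*1 + 0, so a_4 = 2.
so x = [1; 1, 9, 2, 2].
Convergents (p_i = a_i*p_{i-1} + p_{i-2}, q_i = a_i*q_{i-1} + q_{i-2} with p_{-2}=0, p_{-1}=1, q_{-2}=1, q_{-1}=0), until the denominator exceeds 5:
  i=0: a_0=1, p_0 = 1*1 + 0 = 1, q_0 = 1*0 + 1 = 1.
  i=1: a_1=1, p_1 = 1*1 + 1 = 2, q_1 = 1*1 + 0 = 1.
  i=2: a_2=9, p_2 = 9*2 + 1 = 19, q_2 = 9*1 + 1 = 10.
q_2 = 10 > 5, so the last convergent with denominator <= 5 is p_1/q_1 = 2/1.
The closest fraction with denominator <= 5 is either p_1/q_1 or the intermediate fraction (k*p_1 + p_0)/(k*q_1 + q_0) with the largest k >= 1 whose denominator stays <= 5; these approach x as k grows, and every other convergent or intermediate fraction in range is farther away.
Largest k: floor((5 - q_0)/q_1) = floor((5 - 1)/1) = 4.
That gives (4*2 + 1)/(4*1 + 1) = 9/5.
Compare the errors: |x - 2/1| = |99*1 - 2*52|/(52*1) = 5/52, and |x - 9/5| = |99*5 - 9*52|/(52*5) = 27/260.
Cross-multiplying, 5*260 = 1300 < 1404 = 27*52, so 5/52 is smaller: the convergent 2/1 is closer to x than 9/5.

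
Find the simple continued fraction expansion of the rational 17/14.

Run the Euclidean algorithm on 17 and 14; the successive quotients are the partial quotients a_0, a_1, ... (each step inverts the fractional part left over by the previous one):
  17 = 1*14 + 3, so a_0 = 1.
  14 = 4*3 + 2, so a_1 = 4.
  3 = 1*2 + 1, so a_2 = 1.
  2 = 2*1 + 0, so a_3 = 2.
The remainder reaches 0 after 4 divisions, so the expansion has 4 partial quotients, read off in order.

[1; 4, 1, 2]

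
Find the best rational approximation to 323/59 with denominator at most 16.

Expand x = 323/59 as a continued fraction with the Euclidean algorithm:
  323 = 5*59 + 28, so a_0 = 5.
  59 = 2*28 + 3, so a_1 = 2.
  28 = 9*3 + 1, so a_2 = 9.
  3 = 3*1 + 0, so a_3 = 3.
so x = [5; 2, 9, 3].
Convergents (p_i = a_i*p_{i-1} + p_{i-2}, q_i = a_i*q_{i-1} + q_{i-2} with p_{-2}=0, p_{-1}=1, q_{-2}=1, q_{-1}=0), until the denominator exceeds 16:
  i=0: a_0=5, p_0 = 5*1 + 0 = 5, q_0 = 5*0 + 1 = 1.
  i=1: a_1=2, p_1 = 2*5 + 1 = 11, q_1 = 2*1 + 0 = 2.
  i=2: a_2=9, p_2 = 9*11 + 5 = 104, q_2 = 9*2 + 1 = 19.
q_2 = 19 > 16, so the last convergent with denominator <= 16 is p_1/q_1 = 11/2.
The closest fraction with denominator <= 16 is either p_1/q_1 or the intermediate fraction (k*p_1 + p_0)/(k*q_1 + q_0) with the largest k >= 1 whose denominator stays <= 16; these approach x as k grows, and every other convergent or intermediate fraction in range is farther away.
Largest k: floor((16 - q_0)/q_1) = floor((16 - 1)/2) = 7.
That gives (7*11 + 5)/(7*2 + 1) = 82/15.
Compare the errors: |x - 11/2| = |323*2 - 11*59|/(59*2) = 3/118, and |x - 82/15| = |323*15 - 82*59|/(59*15) = 7/885.
Cross-multiplying, 7*118 = 826 < 2655 = 3*885, so 7/885 is smaller: the intermediate fraction 82/15 is closer to x than 11/2.

82/15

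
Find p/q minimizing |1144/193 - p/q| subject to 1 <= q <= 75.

Expand x = 1144/193 as a continued fraction with the Euclidean algorithm:
  1144 = 5*193 + 179, so a_0 = 5.
  193 = 1*179 + 14, so a_1 = 1.
  179 = 12*14 + 11, so a_2 = 12.
  14 = 1*11 + 3, so a_3 = 1.
  11 = 3*3 + 2, so a_4 = 3.
  3 = 1*2 + 1, so a_5 = 1.
  2 = 2*1 + 0, so a_6 = 2.
so x = [5; 1, 12, 1, 3, 1, 2].
Convergents (p_i = a_i*p_{i-1} + p_{i-2}, q_i = a_i*q_{i-1} + q_{i-2} with p_{-2}=0, p_{-1}=1, q_{-2}=1, q_{-1}=0), until the denominator exceeds 75:
  i=0: a_0=5, p_0 = 5*1 + 0 = 5, q_0 = 5*0 + 1 = 1.
  i=1: a_1=1, p_1 = 1*5 + 1 = 6, q_1 = 1*1 + 0 = 1.
  i=2: a_2=12, p_2 = 12*6 + 5 = 77, q_2 = 12*1 + 1 = 13.
  i=3: a_3=1, p_3 = 1*77 + 6 = 83, q_3 = 1*13 + 1 = 14.
  i=4: a_4=3, p_4 = 3*83 + 77 = 326, q_4 = 3*14 + 13 = 55.
  i=5: a_5=1, p_5 = 1*326 + 83 = 409, q_5 = 1*55 + 14 = 69.
  i=6: a_6=2, p_6 = 2*409 + 326 = 1144, q_6 = 2*69 + 55 = 193.
q_6 = 193 > 75, so the last convergent with denominator <= 75 is p_5/q_5 = 409/69.
The closest fraction with denominator <= 75 is either p_5/q_5 or the intermediate fraction (k*p_5 + p_4)/(k*q_5 + q_4) with the largest k >= 1 whose denominator stays <= 75; these approach x as k grows, and every other convergent or intermediate fraction in range is farther away.
Largest k: floor((75 - q_4)/q_5) = floor((75 - 55)/69) = 0.
Since k = 0, no intermediate fraction beyond p_5/q_5 has denominator <= 75, so the convergent 409/69 is the closest (its error is |1144*69 - 409*193|/(193*69) = 1/13317).

409/69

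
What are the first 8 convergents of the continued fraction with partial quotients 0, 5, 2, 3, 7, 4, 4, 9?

0/1, 1/5, 2/11, 7/38, 51/277, 211/1146, 895/4861, 8266/44895

Using the convergent recurrence p_i = a_i*p_{i-1} + p_{i-2}, q_i = a_i*q_{i-1} + q_{i-2} with p_{-2}=0, p_{-1}=1, q_{-2}=1, q_{-1}=0:
  i=0: a_0=0, p_0 = 0*1 + 0 = 0, q_0 = 0*0 + 1 = 1.
  i=1: a_1=5, p_1 = 5*0 + 1 = 1, q_1 = 5*1 + 0 = 5.
  i=2: a_2=2, p_2 = 2*1 + 0 = 2, q_2 = 2*5 + 1 = 11.
  i=3: a_3=3, p_3 = 3*2 + 1 = 7, q_3 = 3*11 + 5 = 38.
  i=4: a_4=7, p_4 = 7*7 + 2 = 51, q_4 = 7*38 + 11 = 277.
  i=5: a_5=4, p_5 = 4*51 + 7 = 211, q_5 = 4*277 + 38 = 1146.
  i=6: a_6=4, p_6 = 4*211 + 51 = 895, q_6 = 4*1146 + 277 = 4861.
  i=7: a_7=9, p_7 = 9*895 + 211 = 8266, q_7 = 9*4861 + 1146 = 44895.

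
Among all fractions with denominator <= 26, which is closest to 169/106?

35/22

Expand x = 169/106 as a continued fraction with the Euclidean algorithm:
  169 = 1*106 + 63, so a_0 = 1.
  106 = 1*63 + 43, so a_1 = 1.
  63 = 1*43 + 20, so a_2 = 1.
  43 = 2*20 + 3, so a_3 = 2.
  20 = 6*3 + 2, so a_4 = 6.
  3 = 1*2 + 1, so a_5 = 1.
  2 = 2*1 + 0, so a_6 = 2.
so x = [1; 1, 1, 2, 6, 1, 2].
Convergents (p_i = a_i*p_{i-1} + p_{i-2}, q_i = a_i*q_{i-1} + q_{i-2} with p_{-2}=0, p_{-1}=1, q_{-2}=1, q_{-1}=0), until the denominator exceeds 26:
  i=0: a_0=1, p_0 = 1*1 + 0 = 1, q_0 = 1*0 + 1 = 1.
  i=1: a_1=1, p_1 = 1*1 + 1 = 2, q_1 = 1*1 + 0 = 1.
  i=2: a_2=1, p_2 = 1*2 + 1 = 3, q_2 = 1*1 + 1 = 2.
  i=3: a_3=2, p_3 = 2*3 + 2 = 8, q_3 = 2*2 + 1 = 5.
  i=4: a_4=6, p_4 = 6*8 + 3 = 51, q_4 = 6*5 + 2 = 32.
q_4 = 32 > 26, so the last convergent with denominator <= 26 is p_3/q_3 = 8/5.
The closest fraction with denominator <= 26 is either p_3/q_3 or the intermediate fraction (k*p_3 + p_2)/(k*q_3 + q_2) with the largest k >= 1 whose denominator stays <= 26; these approach x as k grows, and every other convergent or intermediate fraction in range is farther away.
Largest k: floor((26 - q_2)/q_3) = floor((26 - 2)/5) = 4.
That gives (4*8 + 3)/(4*5 + 2) = 35/22.
Compare the errors: |x - 8/5| = |169*5 - 8*106|/(106*5) = 3/530, and |x - 35/22| = |169*22 - 35*106|/(106*22) = 8/2332.
Cross-multiplying, 8*530 = 4240 < 6996 = 3*2332, so 8/2332 is smaller: the intermediate fraction 35/22 is closer to x than 8/5.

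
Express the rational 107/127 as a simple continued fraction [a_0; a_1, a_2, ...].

Run the Euclidean algorithm on 107 and 127; the successive quotients are the partial quotients a_0, a_1, ... (each step inverts the fractional part left over by the previous one):
  107 = 0*127 + 107, so a_0 = 0.
  127 = 1*107 + 20, so a_1 = 1.
  107 = 5*20 + 7, so a_2 = 5.
  20 = 2*7 + 6, so a_3 = 2.
  7 = 1*6 + 1, so a_4 = 1.
  6 = 6*1 + 0, so a_5 = 6.
The remainder reaches 0 after 6 divisions, so the expansion has 6 partial quotients, read off in order.

[0; 1, 5, 2, 1, 6]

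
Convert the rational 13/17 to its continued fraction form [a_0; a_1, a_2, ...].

[0; 1, 3, 4]

Run the Euclidean algorithm on 13 and 17; the successive quotients are the partial quotients a_0, a_1, ... (each step inverts the fractional part left over by the previous one):
  13 = 0*17 + 13, so a_0 = 0.
  17 = 1*13 + 4, so a_1 = 1.
  13 = 3*4 + 1, so a_2 = 3.
  4 = 4*1 + 0, so a_3 = 4.
The remainder reaches 0 after 4 divisions, so the expansion has 4 partial quotients, read off in order.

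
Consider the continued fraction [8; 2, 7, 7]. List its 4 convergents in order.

Using the convergent recurrence p_i = a_i*p_{i-1} + p_{i-2}, q_i = a_i*q_{i-1} + q_{i-2} with p_{-2}=0, p_{-1}=1, q_{-2}=1, q_{-1}=0:
  i=0: a_0=8, p_0 = 8*1 + 0 = 8, q_0 = 8*0 + 1 = 1.
  i=1: a_1=2, p_1 = 2*8 + 1 = 17, q_1 = 2*1 + 0 = 2.
  i=2: a_2=7, p_2 = 7*17 + 8 = 127, q_2 = 7*2 + 1 = 15.
  i=3: a_3=7, p_3 = 7*127 + 17 = 906, q_3 = 7*15 + 2 = 107.

8/1, 17/2, 127/15, 906/107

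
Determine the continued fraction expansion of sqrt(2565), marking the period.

Write x_i = (sqrt(2565) + m_i)/d_i with (m_0, d_0) = (0, 1). a_0 = floor(sqrt(2565)) = 50, since 50^2 = 2500 <= 2565 < 2601 = 51^2.
Iterate m_{i+1} = d_i*a_i - m_i, d_{i+1} = (2565 - m_{i+1}^2)/d_i, a_{i+1} = floor((a_0 + m_{i+1})/d_{i+1}):
  m_1 = 1*50 - 0 = 50, d_1 = (2565 - 50^2)/1 = 65/1 = 65, a_1 = floor((50 + 50)/65) = 1.
  m_2 = 65*1 - 50 = 15, d_2 = (2565 - 15^2)/65 = 2340/65 = 36, a_2 = floor((50 + 15)/36) = 1.
  m_3 = 36*1 - 15 = 21, d_3 = (2565 - 21^2)/36 = 2124/36 = 59, a_3 = floor((50 + 21)/59) = 1.
  m_4 = 59*1 - 21 = 38, d_4 = (2565 - 38^2)/59 = 1121/59 = 19, a_4 = floor((50 + 38)/19) = 4.
  m_5 = 19*4 - 38 = 38, d_5 = (2565 - 38^2)/19 = 1121/19 = 59, a_5 = floor((50 + 38)/59) = 1.
  m_6 = 59*1 - 38 = 21, d_6 = (2565 - 21^2)/59 = 2124/59 = 36, a_6 = floor((50 + 21)/36) = 1.
  m_7 = 36*1 - 21 = 15, d_7 = (2565 - 15^2)/36 = 2340/36 = 65, a_7 = floor((50 + 15)/65) = 1.
  m_8 = 65*1 - 15 = 50, d_8 = (2565 - 50^2)/65 = 65/65 = 1, a_8 = floor((50 + 50)/1) = 100.
  m_9 = 1*100 - 50 = 50, d_9 = (2565 - 50^2)/1 = 65/1 = 65: (m_9, d_9) = (m_1, d_1) = (50, 65), so from here the quotients repeat a_1, ..., a_8; the period length is 8.
Hence the expansion of sqrt(2565) is a_0 = 50 followed by the repeating block 1, 1, 1, 4, 1, 1, 1, 100 (period 8).

[50; (1, 1, 1, 4, 1, 1, 1, 100)]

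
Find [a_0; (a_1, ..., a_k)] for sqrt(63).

Write x_i = (sqrt(63) + m_i)/d_i with (m_0, d_0) = (0, 1). a_0 = floor(sqrt(63)) = 7, since 7^2 = 49 <= 63 < 64 = 8^2.
Iterate m_{i+1} = d_i*a_i - m_i, d_{i+1} = (63 - m_{i+1}^2)/d_i, a_{i+1} = floor((a_0 + m_{i+1})/d_{i+1}):
  m_1 = 1*7 - 0 = 7, d_1 = (63 - 7^2)/1 = 14/1 = 14, a_1 = floor((7 + 7)/14) = 1.
  m_2 = 14*1 - 7 = 7, d_2 = (63 - 7^2)/14 = 14/14 = 1, a_2 = floor((7 + 7)/1) = 14.
  m_3 = 1*14 - 7 = 7, d_3 = (63 - 7^2)/1 = 14/1 = 14: (m_3, d_3) = (m_1, d_1) = (7, 14), so from here the quotients repeat a_1, a_2; the period length is 2.
Hence the expansion of sqrt(63) is a_0 = 7 followed by the repeating block 1, 14 (period 2).

[7; (1, 14)]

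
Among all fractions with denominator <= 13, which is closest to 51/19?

35/13

Expand x = 51/19 as a continued fraction with the Euclidean algorithm:
  51 = 2*19 + 13, so a_0 = 2.
  19 = 1*13 + 6, so a_1 = 1.
  13 = 2*6 + 1, so a_2 = 2.
  6 = 6*1 + 0, so a_3 = 6.
so x = [2; 1, 2, 6].
Convergents (p_i = a_i*p_{i-1} + p_{i-2}, q_i = a_i*q_{i-1} + q_{i-2} with p_{-2}=0, p_{-1}=1, q_{-2}=1, q_{-1}=0), until the denominator exceeds 13:
  i=0: a_0=2, p_0 = 2*1 + 0 = 2, q_0 = 2*0 + 1 = 1.
  i=1: a_1=1, p_1 = 1*2 + 1 = 3, q_1 = 1*1 + 0 = 1.
  i=2: a_2=2, p_2 = 2*3 + 2 = 8, q_2 = 2*1 + 1 = 3.
  i=3: a_3=6, p_3 = 6*8 + 3 = 51, q_3 = 6*3 + 1 = 19.
q_3 = 19 > 13, so the last convergent with denominator <= 13 is p_2/q_2 = 8/3.
The closest fraction with denominator <= 13 is either p_2/q_2 or the intermediate fraction (k*p_2 + p_1)/(k*q_2 + q_1) with the largest k >= 1 whose denominator stays <= 13; these approach x as k grows, and every other convergent or intermediate fraction in range is farther away.
Largest k: floor((13 - q_1)/q_2) = floor((13 - 1)/3) = 4.
That gives (4*8 + 3)/(4*3 + 1) = 35/13.
Compare the errors: |x - 8/3| = |51*3 - 8*19|/(19*3) = 1/57, and |x - 35/13| = |51*13 - 35*19|/(19*13) = 2/247.
Cross-multiplying, 2*57 = 114 < 247 = 1*247, so 2/247 is smaller: the intermediate fraction 35/13 is closer to x than 8/3.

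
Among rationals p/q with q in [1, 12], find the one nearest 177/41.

13/3

Expand x = 177/41 as a continued fraction with the Euclidean algorithm:
  177 = 4*41 + 13, so a_0 = 4.
  41 = 3*13 + 2, so a_1 = 3.
  13 = 6*2 + 1, so a_2 = 6.
  2 = 2*1 + 0, so a_3 = 2.
so x = [4; 3, 6, 2].
Convergents (p_i = a_i*p_{i-1} + p_{i-2}, q_i = a_i*q_{i-1} + q_{i-2} with p_{-2}=0, p_{-1}=1, q_{-2}=1, q_{-1}=0), until the denominator exceeds 12:
  i=0: a_0=4, p_0 = 4*1 + 0 = 4, q_0 = 4*0 + 1 = 1.
  i=1: a_1=3, p_1 = 3*4 + 1 = 13, q_1 = 3*1 + 0 = 3.
  i=2: a_2=6, p_2 = 6*13 + 4 = 82, q_2 = 6*3 + 1 = 19.
q_2 = 19 > 12, so the last convergent with denominator <= 12 is p_1/q_1 = 13/3.
The closest fraction with denominator <= 12 is either p_1/q_1 or the intermediate fraction (k*p_1 + p_0)/(k*q_1 + q_0) with the largest k >= 1 whose denominator stays <= 12; these approach x as k grows, and every other convergent or intermediate fraction in range is farther away.
Largest k: floor((12 - q_0)/q_1) = floor((12 - 1)/3) = 3.
That gives (3*13 + 4)/(3*3 + 1) = 43/10.
Compare the errors: |x - 13/3| = |177*3 - 13*41|/(41*3) = 2/123, and |x - 43/10| = |177*10 - 43*41|/(41*10) = 7/410.
Cross-multiplying, 2*410 = 820 < 861 = 7*123, so 2/123 is smaller: the convergent 13/3 is closer to x than 43/10.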